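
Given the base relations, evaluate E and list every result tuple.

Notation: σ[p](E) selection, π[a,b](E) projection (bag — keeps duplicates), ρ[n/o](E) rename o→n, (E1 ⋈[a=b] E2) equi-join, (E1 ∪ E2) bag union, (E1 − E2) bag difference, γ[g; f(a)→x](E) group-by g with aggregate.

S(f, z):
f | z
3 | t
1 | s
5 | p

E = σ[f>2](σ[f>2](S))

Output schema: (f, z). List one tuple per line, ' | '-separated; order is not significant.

Stepwise |·|:
  S → 3
  σ[f>2](S) → 2
  σ[f>2](σ[f>2](S)) → 2

== RESULT ==
f | z
3 | t
5 | p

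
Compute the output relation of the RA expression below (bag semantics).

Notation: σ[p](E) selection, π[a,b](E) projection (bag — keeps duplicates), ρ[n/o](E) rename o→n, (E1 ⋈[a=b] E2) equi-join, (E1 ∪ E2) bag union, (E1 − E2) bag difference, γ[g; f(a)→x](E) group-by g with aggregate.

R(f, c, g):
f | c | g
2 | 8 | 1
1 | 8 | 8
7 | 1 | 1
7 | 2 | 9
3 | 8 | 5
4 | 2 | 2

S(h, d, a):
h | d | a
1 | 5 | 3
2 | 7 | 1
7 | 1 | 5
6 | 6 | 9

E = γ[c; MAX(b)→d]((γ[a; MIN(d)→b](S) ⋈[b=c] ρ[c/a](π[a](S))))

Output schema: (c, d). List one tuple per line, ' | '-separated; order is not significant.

Stepwise |·|:
  S → 4
  γ[a; MIN(d)→b](S) → 4
  S → 4
  π[a](S) → 4
  ρ[c/a](π[a](S)) → 4
  (γ[a; MIN(d)→b](S) ⋈[b=c] ρ[c/a](π[a](S))) → 2
  γ[c; MAX(b)→d]((γ[a; MIN(d)→b](S) ⋈[b=c] ρ[c/a](π[a](S)))) → 2

== RESULT ==
c | d
1 | 1
5 | 5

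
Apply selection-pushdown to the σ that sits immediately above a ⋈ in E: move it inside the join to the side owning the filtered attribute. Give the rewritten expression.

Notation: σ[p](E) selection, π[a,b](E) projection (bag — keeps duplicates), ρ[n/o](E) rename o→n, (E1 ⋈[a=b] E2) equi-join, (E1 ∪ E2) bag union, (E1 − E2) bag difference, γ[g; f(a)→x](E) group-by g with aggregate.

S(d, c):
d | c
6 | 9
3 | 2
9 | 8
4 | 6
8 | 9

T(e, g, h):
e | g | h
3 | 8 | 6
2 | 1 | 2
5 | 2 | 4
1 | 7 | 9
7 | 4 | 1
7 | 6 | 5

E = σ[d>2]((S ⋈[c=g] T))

σ filters on d, owned by the left side.
E' = (σ[d>2](S) ⋈[c=g] T)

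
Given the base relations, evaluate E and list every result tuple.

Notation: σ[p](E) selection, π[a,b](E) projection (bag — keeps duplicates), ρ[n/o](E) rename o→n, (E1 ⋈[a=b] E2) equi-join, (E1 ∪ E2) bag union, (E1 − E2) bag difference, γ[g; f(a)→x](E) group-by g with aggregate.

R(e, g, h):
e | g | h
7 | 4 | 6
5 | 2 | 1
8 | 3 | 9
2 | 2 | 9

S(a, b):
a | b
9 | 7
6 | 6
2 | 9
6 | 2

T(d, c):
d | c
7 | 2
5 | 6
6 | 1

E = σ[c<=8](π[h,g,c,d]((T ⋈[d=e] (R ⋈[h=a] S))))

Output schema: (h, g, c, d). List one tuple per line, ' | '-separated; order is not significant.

Row counts bottom-up:
  T → 3
  R → 4
  S → 4
  (R ⋈[h=a] S) → 4
  (T ⋈[d=e] (R ⋈[h=a] S)) → 2
  π[h,g,c,d]((T ⋈[d=e] (R ⋈[h=a] S))) → 2
  σ[c<=8](π[h,g,c,d]((T ⋈[d=e] (R ⋈[h=a] S)))) → 2

== RESULT ==
h | g | c | d
6 | 4 | 2 | 7
6 | 4 | 2 | 7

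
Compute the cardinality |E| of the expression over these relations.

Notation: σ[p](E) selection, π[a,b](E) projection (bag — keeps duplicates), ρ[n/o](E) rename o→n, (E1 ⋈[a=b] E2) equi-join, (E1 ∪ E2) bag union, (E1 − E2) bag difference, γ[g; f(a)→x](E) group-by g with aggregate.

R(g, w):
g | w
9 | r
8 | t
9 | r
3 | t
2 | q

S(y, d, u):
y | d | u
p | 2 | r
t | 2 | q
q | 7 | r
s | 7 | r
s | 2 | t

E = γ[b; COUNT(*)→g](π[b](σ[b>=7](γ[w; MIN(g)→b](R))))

Stepwise |·|:
  R → 5
  γ[w; MIN(g)→b](R) → 3
  σ[b>=7](γ[w; MIN(g)→b](R)) → 1
  π[b](σ[b>=7](γ[w; MIN(g)→b](R))) → 1
  γ[b; COUNT(*)→g](π[b](σ[b>=7](γ[w; MIN(g)→b](R)))) → 1

|E| = 1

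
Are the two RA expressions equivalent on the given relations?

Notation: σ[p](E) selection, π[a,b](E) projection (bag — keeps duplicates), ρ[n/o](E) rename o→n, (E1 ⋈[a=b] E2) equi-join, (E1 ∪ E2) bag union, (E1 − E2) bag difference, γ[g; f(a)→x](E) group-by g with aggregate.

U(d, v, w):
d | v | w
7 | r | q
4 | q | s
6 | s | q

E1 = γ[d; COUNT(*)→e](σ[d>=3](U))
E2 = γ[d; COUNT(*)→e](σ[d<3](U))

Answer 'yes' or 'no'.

E1 stepwise |·|:
  U → 3
  σ[d>=3](U) → 3
  γ[d; COUNT(*)→e](σ[d>=3](U)) → 3
E2 stepwise |·|:
  U → 3
  σ[d<3](U) → 0
  γ[d; COUNT(*)→e](σ[d<3](U)) → 0

E1 result:
d | e
4 | 1
6 | 1
7 | 1
E2 result:
d | e
(0 rows)
Witness: (6, 1) appears 1× in E1 but 0× in E2.

no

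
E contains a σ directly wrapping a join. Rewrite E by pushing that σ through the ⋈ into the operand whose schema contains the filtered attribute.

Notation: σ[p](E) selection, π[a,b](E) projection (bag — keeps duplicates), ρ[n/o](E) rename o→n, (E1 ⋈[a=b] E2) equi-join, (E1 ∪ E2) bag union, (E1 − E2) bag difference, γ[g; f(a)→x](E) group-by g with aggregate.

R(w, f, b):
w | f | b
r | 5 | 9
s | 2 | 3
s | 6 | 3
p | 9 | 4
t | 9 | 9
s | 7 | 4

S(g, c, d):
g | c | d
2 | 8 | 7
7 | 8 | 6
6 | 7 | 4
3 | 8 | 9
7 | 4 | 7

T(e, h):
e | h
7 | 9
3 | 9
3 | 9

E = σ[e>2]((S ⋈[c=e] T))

σ filters on e, owned by the right side.
E' = (S ⋈[c=e] σ[e>2](T))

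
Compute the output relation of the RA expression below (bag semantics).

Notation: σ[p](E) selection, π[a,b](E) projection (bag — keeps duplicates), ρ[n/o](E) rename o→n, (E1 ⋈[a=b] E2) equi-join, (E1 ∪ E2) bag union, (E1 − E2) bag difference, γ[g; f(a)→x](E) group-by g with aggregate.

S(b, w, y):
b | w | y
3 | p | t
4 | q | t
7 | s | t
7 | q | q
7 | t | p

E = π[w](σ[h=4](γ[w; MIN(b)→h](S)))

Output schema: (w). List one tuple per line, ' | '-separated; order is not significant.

Stepwise |·|:
  S → 5
  γ[w; MIN(b)→h](S) → 4
  σ[h=4](γ[w; MIN(b)→h](S)) → 1
  π[w](σ[h=4](γ[w; MIN(b)→h](S))) → 1

== RESULT ==
w
q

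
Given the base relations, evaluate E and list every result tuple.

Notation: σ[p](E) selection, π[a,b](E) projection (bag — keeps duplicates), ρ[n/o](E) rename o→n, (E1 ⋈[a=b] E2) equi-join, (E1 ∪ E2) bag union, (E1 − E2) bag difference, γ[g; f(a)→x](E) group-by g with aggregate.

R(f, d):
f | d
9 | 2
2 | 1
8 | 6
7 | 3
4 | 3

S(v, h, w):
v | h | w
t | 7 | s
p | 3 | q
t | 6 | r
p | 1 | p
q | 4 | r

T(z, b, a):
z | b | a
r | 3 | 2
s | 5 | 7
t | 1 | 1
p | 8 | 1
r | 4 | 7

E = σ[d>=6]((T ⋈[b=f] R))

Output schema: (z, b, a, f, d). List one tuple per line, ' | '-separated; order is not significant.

Row counts bottom-up:
  T → 5
  R → 5
  (T ⋈[b=f] R) → 2
  σ[d>=6]((T ⋈[b=f] R)) → 1

== RESULT ==
z | b | a | f | d
p | 8 | 1 | 8 | 6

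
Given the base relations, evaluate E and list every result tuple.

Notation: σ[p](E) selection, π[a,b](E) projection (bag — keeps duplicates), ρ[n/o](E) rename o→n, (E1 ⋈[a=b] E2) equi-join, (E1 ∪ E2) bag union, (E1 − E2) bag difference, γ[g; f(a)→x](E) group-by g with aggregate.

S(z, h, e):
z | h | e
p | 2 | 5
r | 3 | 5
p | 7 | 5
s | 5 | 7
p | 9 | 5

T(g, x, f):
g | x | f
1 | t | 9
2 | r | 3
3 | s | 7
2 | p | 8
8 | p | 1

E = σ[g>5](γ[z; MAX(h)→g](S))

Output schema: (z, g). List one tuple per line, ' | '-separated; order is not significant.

Per-node cardinality:
  S → 5
  γ[z; MAX(h)→g](S) → 3
  σ[g>5](γ[z; MAX(h)→g](S)) → 1

== RESULT ==
z | g
p | 9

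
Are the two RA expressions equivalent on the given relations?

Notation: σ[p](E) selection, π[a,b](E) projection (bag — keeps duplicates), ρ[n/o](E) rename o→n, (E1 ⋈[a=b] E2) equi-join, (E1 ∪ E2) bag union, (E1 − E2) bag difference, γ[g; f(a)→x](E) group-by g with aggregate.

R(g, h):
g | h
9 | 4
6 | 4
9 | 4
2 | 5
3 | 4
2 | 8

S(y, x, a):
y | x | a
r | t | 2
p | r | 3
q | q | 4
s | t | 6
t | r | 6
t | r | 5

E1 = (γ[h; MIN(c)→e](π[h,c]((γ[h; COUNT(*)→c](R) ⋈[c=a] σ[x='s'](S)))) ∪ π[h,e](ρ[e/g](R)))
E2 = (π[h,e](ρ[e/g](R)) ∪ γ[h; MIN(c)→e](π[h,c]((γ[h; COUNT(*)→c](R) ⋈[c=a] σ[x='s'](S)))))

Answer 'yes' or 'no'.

E1 per-node cardinality:
  R → 6
  γ[h; COUNT(*)→c](R) → 3
  S → 6
  σ[x='s'](S) → 0
  (γ[h; COUNT(*)→c](R) ⋈[c=a] σ[x='s'](S)) → 0
  π[h,c]((γ[h; COUNT(*)→c](R) ⋈[c=a] σ[x='s'](S))) → 0
  γ[h; MIN(c)→e](π[h,c]((γ[h; COUNT(*)→c](R) ⋈[c=a] σ[x='s'](S)))) → 0
  R → 6
  ρ[e/g](R) → 6
  π[h,e](ρ[e/g](R)) → 6
  (γ[h; MIN(c)→e](π[h,c]((γ[h; COUNT(*)→c](R) ⋈[c=a] σ[x='s'](S)))) ∪ π[h,e](ρ[e/g](R))) → 6
E2 per-node cardinality:
  R → 6
  ρ[e/g](R) → 6
  π[h,e](ρ[e/g](R)) → 6
  R → 6
  γ[h; COUNT(*)→c](R) → 3
  S → 6
  σ[x='s'](S) → 0
  (γ[h; COUNT(*)→c](R) ⋈[c=a] σ[x='s'](S)) → 0
  π[h,c]((γ[h; COUNT(*)→c](R) ⋈[c=a] σ[x='s'](S))) → 0
  γ[h; MIN(c)→e](π[h,c]((γ[h; COUNT(*)→c](R) ⋈[c=a] σ[x='s'](S)))) → 0
  (π[h,e](ρ[e/g](R)) ∪ γ[h; MIN(c)→e](π[h,c]((γ[h; COUNT(*)→c](R) ⋈[c=a] σ[x='s'](S))))) → 6

E1 and E2 produce the same multiset:
h | e
4 | 3
4 | 6
4 | 9
4 | 9
5 | 2
8 | 2

yes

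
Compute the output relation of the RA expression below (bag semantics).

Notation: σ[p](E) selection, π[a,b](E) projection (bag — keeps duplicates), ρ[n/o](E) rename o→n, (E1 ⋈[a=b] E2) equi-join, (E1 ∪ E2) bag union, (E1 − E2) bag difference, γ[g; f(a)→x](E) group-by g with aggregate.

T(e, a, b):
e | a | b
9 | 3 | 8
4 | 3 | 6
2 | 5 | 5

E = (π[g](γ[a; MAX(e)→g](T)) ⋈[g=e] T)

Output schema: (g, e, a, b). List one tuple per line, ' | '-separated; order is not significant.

Subexpression sizes:
  T → 3
  γ[a; MAX(e)→g](T) → 2
  π[g](γ[a; MAX(e)→g](T)) → 2
  T → 3
  (π[g](γ[a; MAX(e)→g](T)) ⋈[g=e] T) → 2

== RESULT ==
g | e | a | b
2 | 2 | 5 | 5
9 | 9 | 3 | 8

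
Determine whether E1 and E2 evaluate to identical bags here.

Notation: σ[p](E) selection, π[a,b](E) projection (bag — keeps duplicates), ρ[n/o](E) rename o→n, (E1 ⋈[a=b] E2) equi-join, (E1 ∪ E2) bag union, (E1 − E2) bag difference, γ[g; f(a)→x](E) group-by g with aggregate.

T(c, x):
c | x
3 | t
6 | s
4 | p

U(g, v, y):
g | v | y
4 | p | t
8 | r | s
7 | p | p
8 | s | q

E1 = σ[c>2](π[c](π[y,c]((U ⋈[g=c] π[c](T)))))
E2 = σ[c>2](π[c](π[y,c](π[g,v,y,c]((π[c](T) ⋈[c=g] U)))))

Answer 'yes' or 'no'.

E1 stepwise |·|:
  U → 4
  T → 3
  π[c](T) → 3
  (U ⋈[g=c] π[c](T)) → 1
  π[y,c]((U ⋈[g=c] π[c](T))) → 1
  π[c](π[y,c]((U ⋈[g=c] π[c](T)))) → 1
  σ[c>2](π[c](π[y,c]((U ⋈[g=c] π[c](T))))) → 1
E2 stepwise |·|:
  T → 3
  π[c](T) → 3
  U → 4
  (π[c](T) ⋈[c=g] U) → 1
  π[g,v,y,c]((π[c](T) ⋈[c=g] U)) → 1
  π[y,c](π[g,v,y,c]((π[c](T) ⋈[c=g] U))) → 1
  π[c](π[y,c](π[g,v,y,c]((π[c](T) ⋈[c=g] U)))) → 1
  σ[c>2](π[c](π[y,c](π[g,v,y,c]((π[c](T) ⋈[c=g] U))))) → 1

E1 and E2 produce the same multiset:
c
4

yes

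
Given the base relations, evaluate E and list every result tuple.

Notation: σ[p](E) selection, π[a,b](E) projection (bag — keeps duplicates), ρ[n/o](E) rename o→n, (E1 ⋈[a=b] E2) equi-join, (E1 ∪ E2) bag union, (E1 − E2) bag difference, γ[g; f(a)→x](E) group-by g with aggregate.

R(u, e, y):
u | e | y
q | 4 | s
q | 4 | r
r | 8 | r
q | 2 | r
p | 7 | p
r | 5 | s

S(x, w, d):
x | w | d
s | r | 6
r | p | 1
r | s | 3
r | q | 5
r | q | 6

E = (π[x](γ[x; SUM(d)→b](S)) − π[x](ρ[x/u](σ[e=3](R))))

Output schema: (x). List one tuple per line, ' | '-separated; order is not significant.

Row counts bottom-up:
  S → 5
  γ[x; SUM(d)→b](S) → 2
  π[x](γ[x; SUM(d)→b](S)) → 2
  R → 6
  σ[e=3](R) → 0
  ρ[x/u](σ[e=3](R)) → 0
  π[x](ρ[x/u](σ[e=3](R))) → 0
  (π[x](γ[x; SUM(d)→b](S)) − π[x](ρ[x/u](σ[e=3](R)))) → 2

== RESULT ==
x
r
s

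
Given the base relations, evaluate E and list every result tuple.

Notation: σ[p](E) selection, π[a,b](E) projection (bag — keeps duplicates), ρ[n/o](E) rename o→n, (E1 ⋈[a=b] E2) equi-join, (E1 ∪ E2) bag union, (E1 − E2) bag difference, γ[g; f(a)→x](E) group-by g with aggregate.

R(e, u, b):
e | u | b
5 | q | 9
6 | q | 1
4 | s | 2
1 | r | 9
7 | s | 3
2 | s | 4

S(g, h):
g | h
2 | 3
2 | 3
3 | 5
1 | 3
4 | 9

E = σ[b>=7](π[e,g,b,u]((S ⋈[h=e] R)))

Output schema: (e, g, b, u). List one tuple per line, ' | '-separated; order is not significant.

Stepwise |·|:
  S → 5
  R → 6
  (S ⋈[h=e] R) → 1
  π[e,g,b,u]((S ⋈[h=e] R)) → 1
  σ[b>=7](π[e,g,b,u]((S ⋈[h=e] R))) → 1

== RESULT ==
e | g | b | u
5 | 3 | 9 | q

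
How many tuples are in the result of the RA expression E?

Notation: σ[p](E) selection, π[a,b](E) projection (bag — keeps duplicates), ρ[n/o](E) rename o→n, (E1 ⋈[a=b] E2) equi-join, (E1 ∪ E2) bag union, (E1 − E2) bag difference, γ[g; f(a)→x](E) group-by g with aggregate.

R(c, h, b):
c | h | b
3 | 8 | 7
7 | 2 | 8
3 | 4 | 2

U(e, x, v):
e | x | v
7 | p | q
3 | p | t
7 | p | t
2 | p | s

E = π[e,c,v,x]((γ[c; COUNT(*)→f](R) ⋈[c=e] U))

Row counts bottom-up:
  R → 3
  γ[c; COUNT(*)→f](R) → 2
  U → 4
  (γ[c; COUNT(*)→f](R) ⋈[c=e] U) → 3
  π[e,c,v,x]((γ[c; COUNT(*)→f](R) ⋈[c=e] U)) → 3

|E| = 3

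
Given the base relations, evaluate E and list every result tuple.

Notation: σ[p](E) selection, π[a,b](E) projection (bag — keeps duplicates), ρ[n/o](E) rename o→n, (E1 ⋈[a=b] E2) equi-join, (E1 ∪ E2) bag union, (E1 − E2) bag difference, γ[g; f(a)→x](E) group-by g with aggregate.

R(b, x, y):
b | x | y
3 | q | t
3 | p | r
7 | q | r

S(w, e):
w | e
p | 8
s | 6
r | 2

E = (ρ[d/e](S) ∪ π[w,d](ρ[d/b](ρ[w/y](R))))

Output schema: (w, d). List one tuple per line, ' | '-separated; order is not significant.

Row counts bottom-up:
  S → 3
  ρ[d/e](S) → 3
  R → 3
  ρ[w/y](R) → 3
  ρ[d/b](ρ[w/y](R)) → 3
  π[w,d](ρ[d/b](ρ[w/y](R))) → 3
  (ρ[d/e](S) ∪ π[w,d](ρ[d/b](ρ[w/y](R)))) → 6

== RESULT ==
w | d
p | 8
r | 2
r | 3
r | 7
s | 6
t | 3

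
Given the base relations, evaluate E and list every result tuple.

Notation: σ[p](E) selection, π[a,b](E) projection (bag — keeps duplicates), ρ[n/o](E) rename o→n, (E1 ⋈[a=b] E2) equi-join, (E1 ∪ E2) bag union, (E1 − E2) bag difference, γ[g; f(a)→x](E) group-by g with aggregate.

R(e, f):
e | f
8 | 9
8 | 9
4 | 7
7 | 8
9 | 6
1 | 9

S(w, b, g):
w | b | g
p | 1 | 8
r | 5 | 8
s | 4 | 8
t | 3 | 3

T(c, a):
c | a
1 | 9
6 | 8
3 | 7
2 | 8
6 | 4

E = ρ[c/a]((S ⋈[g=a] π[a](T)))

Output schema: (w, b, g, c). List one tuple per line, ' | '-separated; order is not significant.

Row counts bottom-up:
  S → 4
  T → 5
  π[a](T) → 5
  (S ⋈[g=a] π[a](T)) → 6
  ρ[c/a]((S ⋈[g=a] π[a](T))) → 6

== RESULT ==
w | b | g | c
p | 1 | 8 | 8
p | 1 | 8 | 8
r | 5 | 8 | 8
r | 5 | 8 | 8
s | 4 | 8 | 8
s | 4 | 8 | 8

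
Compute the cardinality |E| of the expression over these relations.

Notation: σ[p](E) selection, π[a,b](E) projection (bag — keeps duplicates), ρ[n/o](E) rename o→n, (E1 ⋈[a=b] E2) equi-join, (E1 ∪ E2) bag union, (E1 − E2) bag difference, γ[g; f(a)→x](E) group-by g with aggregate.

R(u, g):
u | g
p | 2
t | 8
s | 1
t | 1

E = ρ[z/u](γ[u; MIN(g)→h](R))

Subexpression sizes:
  R → 4
  γ[u; MIN(g)→h](R) → 3
  ρ[z/u](γ[u; MIN(g)→h](R)) → 3

|E| = 3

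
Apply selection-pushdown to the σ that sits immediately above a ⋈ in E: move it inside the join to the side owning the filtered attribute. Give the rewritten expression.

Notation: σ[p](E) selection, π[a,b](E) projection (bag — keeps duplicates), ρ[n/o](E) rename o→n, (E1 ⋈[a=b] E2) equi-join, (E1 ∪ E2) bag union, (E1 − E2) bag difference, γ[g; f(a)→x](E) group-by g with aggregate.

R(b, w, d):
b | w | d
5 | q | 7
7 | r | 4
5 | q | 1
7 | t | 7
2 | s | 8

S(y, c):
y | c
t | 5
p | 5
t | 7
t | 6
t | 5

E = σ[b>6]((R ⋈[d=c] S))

σ filters on b, owned by the left side.
E' = (σ[b>6](R) ⋈[d=c] S)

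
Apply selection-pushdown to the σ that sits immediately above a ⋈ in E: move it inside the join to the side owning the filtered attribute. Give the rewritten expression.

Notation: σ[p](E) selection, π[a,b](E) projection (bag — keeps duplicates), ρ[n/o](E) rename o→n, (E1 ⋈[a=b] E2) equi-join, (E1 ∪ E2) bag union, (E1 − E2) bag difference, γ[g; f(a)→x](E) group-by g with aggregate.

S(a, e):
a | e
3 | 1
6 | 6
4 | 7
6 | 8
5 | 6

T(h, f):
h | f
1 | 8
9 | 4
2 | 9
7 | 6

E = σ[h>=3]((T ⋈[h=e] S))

σ filters on h, owned by the left side.
E' = (σ[h>=3](T) ⋈[h=e] S)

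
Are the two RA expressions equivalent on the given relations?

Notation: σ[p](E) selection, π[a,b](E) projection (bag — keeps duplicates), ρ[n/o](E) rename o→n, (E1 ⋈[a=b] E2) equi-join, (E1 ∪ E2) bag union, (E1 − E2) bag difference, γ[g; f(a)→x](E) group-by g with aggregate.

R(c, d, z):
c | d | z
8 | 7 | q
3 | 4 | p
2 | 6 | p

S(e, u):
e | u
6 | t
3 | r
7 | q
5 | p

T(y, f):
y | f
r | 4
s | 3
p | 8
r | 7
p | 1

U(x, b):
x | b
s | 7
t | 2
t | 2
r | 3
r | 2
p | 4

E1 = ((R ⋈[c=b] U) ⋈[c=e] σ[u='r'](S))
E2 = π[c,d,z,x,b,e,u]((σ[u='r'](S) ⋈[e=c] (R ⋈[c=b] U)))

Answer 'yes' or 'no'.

E1 per-node cardinality:
  R → 3
  U → 6
  (R ⋈[c=b] U) → 4
  S → 4
  σ[u='r'](S) → 1
  ((R ⋈[c=b] U) ⋈[c=e] σ[u='r'](S)) → 1
E2 per-node cardinality:
  S → 4
  σ[u='r'](S) → 1
  R → 3
  U → 6
  (R ⋈[c=b] U) → 4
  (σ[u='r'](S) ⋈[e=c] (R ⋈[c=b] U)) → 1
  π[c,d,z,x,b,e,u]((σ[u='r'](S) ⋈[e=c] (R ⋈[c=b] U))) → 1

E1 and E2 produce the same multiset:
c | d | z | x | b | e | u
3 | 4 | p | r | 3 | 3 | r

yes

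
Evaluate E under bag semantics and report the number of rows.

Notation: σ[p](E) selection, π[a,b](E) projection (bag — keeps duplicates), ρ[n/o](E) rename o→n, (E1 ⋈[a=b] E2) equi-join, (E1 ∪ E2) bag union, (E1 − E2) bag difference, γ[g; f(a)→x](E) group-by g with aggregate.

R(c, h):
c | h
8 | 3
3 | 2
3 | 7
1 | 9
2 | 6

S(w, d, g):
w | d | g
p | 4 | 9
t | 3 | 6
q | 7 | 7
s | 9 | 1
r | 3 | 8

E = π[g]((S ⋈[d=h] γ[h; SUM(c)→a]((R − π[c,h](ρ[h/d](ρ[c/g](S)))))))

Per-node cardinality:
  S → 5
  R → 5
  S → 5
  ρ[c/g](S) → 5
  ρ[h/d](ρ[c/g](S)) → 5
  π[c,h](ρ[h/d](ρ[c/g](S))) → 5
  (R − π[c,h](ρ[h/d](ρ[c/g](S)))) → 3
  γ[h; SUM(c)→a]((R − π[c,h](ρ[h/d](ρ[c/g](S))))) → 3
  (S ⋈[d=h] γ[h; SUM(c)→a]((R − π[c,h](ρ[h/d](ρ[c/g](S)))))) → 1
  π[g]((S ⋈[d=h] γ[h; SUM(c)→a]((R − π[c,h](ρ[h/d](ρ[c/g](S))))))) → 1

|E| = 1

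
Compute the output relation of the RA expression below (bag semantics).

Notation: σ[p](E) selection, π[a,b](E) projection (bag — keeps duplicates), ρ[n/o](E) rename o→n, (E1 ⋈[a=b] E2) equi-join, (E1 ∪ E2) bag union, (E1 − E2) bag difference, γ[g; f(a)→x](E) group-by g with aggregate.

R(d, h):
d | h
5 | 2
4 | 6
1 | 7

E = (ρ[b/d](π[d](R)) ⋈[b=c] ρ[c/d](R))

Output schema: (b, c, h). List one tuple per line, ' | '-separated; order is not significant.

Per-node cardinality:
  R → 3
  π[d](R) → 3
  ρ[b/d](π[d](R)) → 3
  R → 3
  ρ[c/d](R) → 3
  (ρ[b/d](π[d](R)) ⋈[b=c] ρ[c/d](R)) → 3

== RESULT ==
b | c | h
1 | 1 | 7
4 | 4 | 6
5 | 5 | 2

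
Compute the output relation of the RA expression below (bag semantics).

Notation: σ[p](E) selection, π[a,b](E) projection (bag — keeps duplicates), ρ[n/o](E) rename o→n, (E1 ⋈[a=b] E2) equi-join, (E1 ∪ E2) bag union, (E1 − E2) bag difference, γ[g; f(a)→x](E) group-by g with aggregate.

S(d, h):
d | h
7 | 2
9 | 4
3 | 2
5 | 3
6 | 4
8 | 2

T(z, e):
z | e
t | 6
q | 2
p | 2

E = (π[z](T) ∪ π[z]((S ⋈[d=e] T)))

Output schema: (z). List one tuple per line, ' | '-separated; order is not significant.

Stepwise |·|:
  T → 3
  π[z](T) → 3
  S → 6
  T → 3
  (S ⋈[d=e] T) → 1
  π[z]((S ⋈[d=e] T)) → 1
  (π[z](T) ∪ π[z]((S ⋈[d=e] T))) → 4

== RESULT ==
z
p
q
t
t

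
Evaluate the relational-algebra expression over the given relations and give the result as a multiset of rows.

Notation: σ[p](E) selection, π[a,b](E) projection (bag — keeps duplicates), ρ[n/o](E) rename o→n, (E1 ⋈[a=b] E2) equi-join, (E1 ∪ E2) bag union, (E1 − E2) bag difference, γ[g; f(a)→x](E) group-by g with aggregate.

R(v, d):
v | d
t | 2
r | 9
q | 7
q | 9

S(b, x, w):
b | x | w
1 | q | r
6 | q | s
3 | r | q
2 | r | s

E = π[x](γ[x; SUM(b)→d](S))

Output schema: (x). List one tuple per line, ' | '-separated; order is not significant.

Per-node cardinality:
  S → 4
  γ[x; SUM(b)→d](S) → 2
  π[x](γ[x; SUM(b)→d](S)) → 2

== RESULT ==
x
q
r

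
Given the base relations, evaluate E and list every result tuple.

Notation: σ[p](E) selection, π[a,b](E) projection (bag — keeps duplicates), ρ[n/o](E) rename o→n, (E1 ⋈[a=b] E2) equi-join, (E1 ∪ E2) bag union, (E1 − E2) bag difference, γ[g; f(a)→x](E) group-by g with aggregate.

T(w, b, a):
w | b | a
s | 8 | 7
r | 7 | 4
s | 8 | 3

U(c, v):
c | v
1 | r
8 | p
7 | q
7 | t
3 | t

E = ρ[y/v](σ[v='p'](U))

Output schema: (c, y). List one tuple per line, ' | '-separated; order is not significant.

Row counts bottom-up:
  U → 5
  σ[v='p'](U) → 1
  ρ[y/v](σ[v='p'](U)) → 1

== RESULT ==
c | y
8 | p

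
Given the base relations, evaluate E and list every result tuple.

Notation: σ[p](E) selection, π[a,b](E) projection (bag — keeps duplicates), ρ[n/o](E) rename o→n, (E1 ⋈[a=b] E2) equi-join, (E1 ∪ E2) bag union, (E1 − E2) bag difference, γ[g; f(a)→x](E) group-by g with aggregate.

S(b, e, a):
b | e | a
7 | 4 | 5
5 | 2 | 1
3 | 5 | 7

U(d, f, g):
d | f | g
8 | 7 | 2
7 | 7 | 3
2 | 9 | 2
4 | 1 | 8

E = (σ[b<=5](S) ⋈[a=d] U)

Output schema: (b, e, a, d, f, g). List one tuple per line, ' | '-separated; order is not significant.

Subexpression sizes:
  S → 3
  σ[b<=5](S) → 2
  U → 4
  (σ[b<=5](S) ⋈[a=d] U) → 1

== RESULT ==
b | e | a | d | f | g
3 | 5 | 7 | 7 | 7 | 3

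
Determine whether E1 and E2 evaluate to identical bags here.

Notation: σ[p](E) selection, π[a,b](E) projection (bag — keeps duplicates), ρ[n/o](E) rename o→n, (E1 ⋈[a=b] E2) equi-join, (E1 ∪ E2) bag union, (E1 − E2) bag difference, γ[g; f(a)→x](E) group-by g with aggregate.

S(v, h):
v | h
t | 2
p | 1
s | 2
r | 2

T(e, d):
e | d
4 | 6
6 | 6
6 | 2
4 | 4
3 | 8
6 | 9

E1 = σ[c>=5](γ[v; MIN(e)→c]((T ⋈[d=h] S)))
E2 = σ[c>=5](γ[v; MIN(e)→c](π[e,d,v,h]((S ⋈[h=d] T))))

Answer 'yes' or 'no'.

E1 row counts bottom-up:
  T → 6
  S → 4
  (T ⋈[d=h] S) → 3
  γ[v; MIN(e)→c]((T ⋈[d=h] S)) → 3
  σ[c>=5](γ[v; MIN(e)→c]((T ⋈[d=h] S))) → 3
E2 row counts bottom-up:
  S → 4
  T → 6
  (S ⋈[h=d] T) → 3
  π[e,d,v,h]((S ⋈[h=d] T)) → 3
  γ[v; MIN(e)→c](π[e,d,v,h]((S ⋈[h=d] T))) → 3
  σ[c>=5](γ[v; MIN(e)→c](π[e,d,v,h]((S ⋈[h=d] T)))) → 3

E1 and E2 produce the same multiset:
v | c
r | 6
s | 6
t | 6

yes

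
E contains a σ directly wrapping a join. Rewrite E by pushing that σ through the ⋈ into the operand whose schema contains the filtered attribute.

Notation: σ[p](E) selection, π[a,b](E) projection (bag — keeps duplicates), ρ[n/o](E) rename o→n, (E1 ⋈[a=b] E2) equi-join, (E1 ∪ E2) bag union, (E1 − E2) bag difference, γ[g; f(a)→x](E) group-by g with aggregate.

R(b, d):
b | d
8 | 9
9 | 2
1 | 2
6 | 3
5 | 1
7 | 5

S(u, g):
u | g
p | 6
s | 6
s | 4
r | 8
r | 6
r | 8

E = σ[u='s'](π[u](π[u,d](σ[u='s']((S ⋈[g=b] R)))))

σ filters on u, owned by the left side.
E' = σ[u='s'](π[u](π[u,d]((σ[u='s'](S) ⋈[g=b] R))))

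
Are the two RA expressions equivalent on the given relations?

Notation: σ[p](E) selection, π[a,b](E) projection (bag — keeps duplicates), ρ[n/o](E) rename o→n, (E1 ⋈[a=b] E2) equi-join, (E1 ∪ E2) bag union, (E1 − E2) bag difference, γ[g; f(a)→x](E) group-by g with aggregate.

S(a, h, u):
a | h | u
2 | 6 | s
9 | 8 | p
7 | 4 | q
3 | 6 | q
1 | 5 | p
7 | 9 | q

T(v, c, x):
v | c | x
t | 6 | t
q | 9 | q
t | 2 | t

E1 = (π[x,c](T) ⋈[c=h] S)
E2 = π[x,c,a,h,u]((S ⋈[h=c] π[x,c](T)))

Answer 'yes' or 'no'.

E1 subexpression sizes:
  T → 3
  π[x,c](T) → 3
  S → 6
  (π[x,c](T) ⋈[c=h] S) → 3
E2 subexpression sizes:
  S → 6
  T → 3
  π[x,c](T) → 3
  (S ⋈[h=c] π[x,c](T)) → 3
  π[x,c,a,h,u]((S ⋈[h=c] π[x,c](T))) → 3

E1 and E2 produce the same multiset:
x | c | a | h | u
q | 9 | 7 | 9 | q
t | 6 | 2 | 6 | s
t | 6 | 3 | 6 | q

yes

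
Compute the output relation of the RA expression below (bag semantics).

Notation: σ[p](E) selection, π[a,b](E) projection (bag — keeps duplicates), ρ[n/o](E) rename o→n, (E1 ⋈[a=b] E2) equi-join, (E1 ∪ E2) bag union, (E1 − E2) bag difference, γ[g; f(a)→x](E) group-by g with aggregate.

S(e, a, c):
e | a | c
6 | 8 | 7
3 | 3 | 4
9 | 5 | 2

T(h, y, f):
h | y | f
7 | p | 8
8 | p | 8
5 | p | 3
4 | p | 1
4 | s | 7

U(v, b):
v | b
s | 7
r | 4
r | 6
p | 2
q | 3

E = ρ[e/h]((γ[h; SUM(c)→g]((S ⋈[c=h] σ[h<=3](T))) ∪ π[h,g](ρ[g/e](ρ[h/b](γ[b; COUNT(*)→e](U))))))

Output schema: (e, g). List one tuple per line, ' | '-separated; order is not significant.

Subexpression sizes:
  S → 3
  T → 5
  σ[h<=3](T) → 0
  (S ⋈[c=h] σ[h<=3](T)) → 0
  γ[h; SUM(c)→g]((S ⋈[c=h] σ[h<=3](T))) → 0
  U → 5
  γ[b; COUNT(*)→e](U) → 5
  ρ[h/b](γ[b; COUNT(*)→e](U)) → 5
  ρ[g/e](ρ[h/b](γ[b; COUNT(*)→e](U))) → 5
  π[h,g](ρ[g/e](ρ[h/b](γ[b; COUNT(*)→e](U)))) → 5
  (γ[h; SUM(c)→g]((S ⋈[c=h] σ[h<=3](T))) ∪ π[h,g](ρ[g/e](ρ[h/b](γ[b; COUNT(*)→e](U))))) → 5
  ρ[e/h]((γ[h; SUM(c)→g]((S ⋈[c=h] σ[h<=3](T))) ∪ π[h,g](ρ[g/e](ρ[h/b](γ[b; COUNT(*)→e](U)))))) → 5

== RESULT ==
e | g
2 | 1
3 | 1
4 | 1
6 | 1
7 | 1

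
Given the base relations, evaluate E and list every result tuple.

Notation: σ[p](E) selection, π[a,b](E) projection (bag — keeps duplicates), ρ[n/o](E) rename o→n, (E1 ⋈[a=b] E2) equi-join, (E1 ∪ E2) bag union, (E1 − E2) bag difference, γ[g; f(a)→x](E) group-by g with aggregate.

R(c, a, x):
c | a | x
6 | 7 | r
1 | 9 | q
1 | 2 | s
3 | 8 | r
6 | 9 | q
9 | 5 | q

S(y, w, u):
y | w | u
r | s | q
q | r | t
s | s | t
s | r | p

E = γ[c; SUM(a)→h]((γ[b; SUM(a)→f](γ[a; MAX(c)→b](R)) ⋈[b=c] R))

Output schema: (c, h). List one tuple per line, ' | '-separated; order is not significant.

Subexpression sizes:
  R → 6
  γ[a; MAX(c)→b](R) → 5
  γ[b; SUM(a)→f](γ[a; MAX(c)→b](R)) → 4
  R → 6
  (γ[b; SUM(a)→f](γ[a; MAX(c)→b](R)) ⋈[b=c] R) → 6
  γ[c; SUM(a)→h]((γ[b; SUM(a)→f](γ[a; MAX(c)→b](R)) ⋈[b=c] R)) → 4

== RESULT ==
c | h
1 | 11
3 | 8
6 | 16
9 | 5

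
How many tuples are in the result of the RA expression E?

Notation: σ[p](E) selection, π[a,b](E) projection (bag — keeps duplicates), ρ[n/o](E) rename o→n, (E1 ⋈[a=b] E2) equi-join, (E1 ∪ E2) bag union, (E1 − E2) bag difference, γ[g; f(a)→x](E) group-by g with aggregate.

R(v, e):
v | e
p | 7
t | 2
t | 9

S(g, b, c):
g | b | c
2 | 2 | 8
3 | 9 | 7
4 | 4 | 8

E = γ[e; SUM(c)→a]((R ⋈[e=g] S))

Row counts bottom-up:
  R → 3
  S → 3
  (R ⋈[e=g] S) → 1
  γ[e; SUM(c)→a]((R ⋈[e=g] S)) → 1

|E| = 1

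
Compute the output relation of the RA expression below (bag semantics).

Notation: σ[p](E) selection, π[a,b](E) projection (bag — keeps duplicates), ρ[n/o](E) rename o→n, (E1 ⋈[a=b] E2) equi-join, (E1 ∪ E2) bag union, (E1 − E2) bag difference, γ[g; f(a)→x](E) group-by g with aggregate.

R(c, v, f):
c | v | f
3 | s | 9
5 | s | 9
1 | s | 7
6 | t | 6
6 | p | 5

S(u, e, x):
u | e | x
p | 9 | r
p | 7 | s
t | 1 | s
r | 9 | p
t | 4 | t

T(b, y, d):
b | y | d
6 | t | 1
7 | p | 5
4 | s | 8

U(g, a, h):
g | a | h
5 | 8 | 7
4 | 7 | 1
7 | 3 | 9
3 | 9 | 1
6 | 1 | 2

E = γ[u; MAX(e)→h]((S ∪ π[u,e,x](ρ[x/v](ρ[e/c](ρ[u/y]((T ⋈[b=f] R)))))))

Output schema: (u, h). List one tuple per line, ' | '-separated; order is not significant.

Per-node cardinality:
  S → 5
  T → 3
  R → 5
  (T ⋈[b=f] R) → 2
  ρ[u/y]((T ⋈[b=f] R)) → 2
  ρ[e/c](ρ[u/y]((T ⋈[b=f] R))) → 2
  ρ[x/v](ρ[e/c](ρ[u/y]((T ⋈[b=f] R)))) → 2
  π[u,e,x](ρ[x/v](ρ[e/c](ρ[u/y]((T ⋈[b=f] R))))) → 2
  (S ∪ π[u,e,x](ρ[x/v](ρ[e/c](ρ[u/y]((T ⋈[b=f] R)))))) → 7
  γ[u; MAX(e)→h]((S ∪ π[u,e,x](ρ[x/v](ρ[e/c](ρ[u/y]((T ⋈[b=f] R))))))) → 3

== RESULT ==
u | h
p | 9
r | 9
t | 6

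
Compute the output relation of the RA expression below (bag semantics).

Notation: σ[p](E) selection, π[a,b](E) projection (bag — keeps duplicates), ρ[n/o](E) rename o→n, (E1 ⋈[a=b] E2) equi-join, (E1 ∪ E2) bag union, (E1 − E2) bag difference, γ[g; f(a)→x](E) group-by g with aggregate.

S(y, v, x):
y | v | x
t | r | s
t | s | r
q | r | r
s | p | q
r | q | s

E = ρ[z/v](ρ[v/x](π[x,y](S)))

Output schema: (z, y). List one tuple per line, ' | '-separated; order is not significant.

Per-node cardinality:
  S → 5
  π[x,y](S) → 5
  ρ[v/x](π[x,y](S)) → 5
  ρ[z/v](ρ[v/x](π[x,y](S))) → 5

== RESULT ==
z | y
q | s
r | q
r | t
s | r
s | t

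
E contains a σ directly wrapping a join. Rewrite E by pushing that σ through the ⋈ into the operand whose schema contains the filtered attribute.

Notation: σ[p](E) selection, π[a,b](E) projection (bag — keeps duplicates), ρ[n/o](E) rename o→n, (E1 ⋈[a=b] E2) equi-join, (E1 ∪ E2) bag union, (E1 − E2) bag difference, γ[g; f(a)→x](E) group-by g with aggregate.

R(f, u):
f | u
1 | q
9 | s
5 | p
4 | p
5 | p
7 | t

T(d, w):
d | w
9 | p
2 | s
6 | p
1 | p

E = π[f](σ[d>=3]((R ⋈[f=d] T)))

σ filters on d, owned by the right side.
E' = π[f]((R ⋈[f=d] σ[d>=3](T)))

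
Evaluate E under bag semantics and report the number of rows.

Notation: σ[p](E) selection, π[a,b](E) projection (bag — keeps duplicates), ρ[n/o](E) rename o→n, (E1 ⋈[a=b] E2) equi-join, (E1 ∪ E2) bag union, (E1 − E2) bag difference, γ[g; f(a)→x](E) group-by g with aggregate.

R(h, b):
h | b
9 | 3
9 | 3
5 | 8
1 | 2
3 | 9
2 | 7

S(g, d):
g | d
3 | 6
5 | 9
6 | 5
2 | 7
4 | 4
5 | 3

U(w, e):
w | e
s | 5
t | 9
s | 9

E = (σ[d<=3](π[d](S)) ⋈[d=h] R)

Subexpression sizes:
  S → 6
  π[d](S) → 6
  σ[d<=3](π[d](S)) → 1
  R → 6
  (σ[d<=3](π[d](S)) ⋈[d=h] R) → 1

|E| = 1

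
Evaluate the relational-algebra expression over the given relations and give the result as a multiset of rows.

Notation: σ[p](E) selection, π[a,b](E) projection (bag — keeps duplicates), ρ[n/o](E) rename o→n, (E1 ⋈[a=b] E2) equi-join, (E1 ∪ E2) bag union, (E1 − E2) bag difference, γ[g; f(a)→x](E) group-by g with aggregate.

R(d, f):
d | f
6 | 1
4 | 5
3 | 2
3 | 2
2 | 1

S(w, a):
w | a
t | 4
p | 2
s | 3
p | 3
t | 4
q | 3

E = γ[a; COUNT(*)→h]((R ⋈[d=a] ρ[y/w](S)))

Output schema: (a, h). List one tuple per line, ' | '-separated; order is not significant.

Row counts bottom-up:
  R → 5
  S → 6
  ρ[y/w](S) → 6
  (R ⋈[d=a] ρ[y/w](S)) → 9
  γ[a; COUNT(*)→h]((R ⋈[d=a] ρ[y/w](S))) → 3

== RESULT ==
a | h
2 | 1
3 | 6
4 | 2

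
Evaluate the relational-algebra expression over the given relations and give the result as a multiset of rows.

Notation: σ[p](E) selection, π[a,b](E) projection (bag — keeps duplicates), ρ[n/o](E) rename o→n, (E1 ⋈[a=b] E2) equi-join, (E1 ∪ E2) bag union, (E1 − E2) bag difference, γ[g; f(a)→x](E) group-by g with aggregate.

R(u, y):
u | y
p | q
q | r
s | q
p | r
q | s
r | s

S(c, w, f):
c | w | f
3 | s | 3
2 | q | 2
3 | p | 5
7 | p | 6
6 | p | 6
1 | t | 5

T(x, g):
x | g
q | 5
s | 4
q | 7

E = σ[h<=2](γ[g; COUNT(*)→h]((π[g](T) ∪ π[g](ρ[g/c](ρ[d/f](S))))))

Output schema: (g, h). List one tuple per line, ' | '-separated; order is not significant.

Subexpression sizes:
  T → 3
  π[g](T) → 3
  S → 6
  ρ[d/f](S) → 6
  ρ[g/c](ρ[d/f](S)) → 6
  π[g](ρ[g/c](ρ[d/f](S))) → 6
  (π[g](T) ∪ π[g](ρ[g/c](ρ[d/f](S)))) → 9
  γ[g; COUNT(*)→h]((π[g](T) ∪ π[g](ρ[g/c](ρ[d/f](S))))) → 7
  σ[h<=2](γ[g; COUNT(*)→h]((π[g](T) ∪ π[g](ρ[g/c](ρ[d/f](S)))))) → 7

== RESULT ==
g | h
1 | 1
2 | 1
3 | 2
4 | 1
5 | 1
6 | 1
7 | 2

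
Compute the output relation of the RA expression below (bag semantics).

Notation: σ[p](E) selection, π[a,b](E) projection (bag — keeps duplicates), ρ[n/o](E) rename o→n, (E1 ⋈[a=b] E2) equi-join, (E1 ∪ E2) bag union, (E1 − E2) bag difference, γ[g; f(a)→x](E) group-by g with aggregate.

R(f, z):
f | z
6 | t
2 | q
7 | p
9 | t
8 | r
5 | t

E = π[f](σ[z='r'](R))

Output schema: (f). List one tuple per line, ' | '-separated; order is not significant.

Subexpression sizes:
  R → 6
  σ[z='r'](R) → 1
  π[f](σ[z='r'](R)) → 1

== RESULT ==
f
8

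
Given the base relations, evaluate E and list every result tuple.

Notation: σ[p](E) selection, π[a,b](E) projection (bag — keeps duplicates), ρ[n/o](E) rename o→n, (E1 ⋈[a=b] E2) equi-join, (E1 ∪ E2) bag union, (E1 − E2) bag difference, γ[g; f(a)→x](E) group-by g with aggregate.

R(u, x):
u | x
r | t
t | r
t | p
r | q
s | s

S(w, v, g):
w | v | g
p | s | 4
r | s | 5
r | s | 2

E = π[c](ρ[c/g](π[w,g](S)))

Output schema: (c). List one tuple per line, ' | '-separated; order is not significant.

Stepwise |·|:
  S → 3
  π[w,g](S) → 3
  ρ[c/g](π[w,g](S)) → 3
  π[c](ρ[c/g](π[w,g](S))) → 3

== RESULT ==
c
2
4
5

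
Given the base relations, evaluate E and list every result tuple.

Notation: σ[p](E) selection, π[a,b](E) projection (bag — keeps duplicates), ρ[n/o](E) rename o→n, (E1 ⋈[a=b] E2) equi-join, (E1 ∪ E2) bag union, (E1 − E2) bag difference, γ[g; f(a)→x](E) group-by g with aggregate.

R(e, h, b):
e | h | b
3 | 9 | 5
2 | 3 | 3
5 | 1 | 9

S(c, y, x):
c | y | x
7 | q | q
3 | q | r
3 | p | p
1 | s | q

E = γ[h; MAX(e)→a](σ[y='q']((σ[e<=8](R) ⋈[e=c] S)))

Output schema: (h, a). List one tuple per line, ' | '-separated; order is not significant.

Stepwise |·|:
  R → 3
  σ[e<=8](R) → 3
  S → 4
  (σ[e<=8](R) ⋈[e=c] S) → 2
  σ[y='q']((σ[e<=8](R) ⋈[e=c] S)) → 1
  γ[h; MAX(e)→a](σ[y='q']((σ[e<=8](R) ⋈[e=c] S))) → 1

== RESULT ==
h | a
9 | 3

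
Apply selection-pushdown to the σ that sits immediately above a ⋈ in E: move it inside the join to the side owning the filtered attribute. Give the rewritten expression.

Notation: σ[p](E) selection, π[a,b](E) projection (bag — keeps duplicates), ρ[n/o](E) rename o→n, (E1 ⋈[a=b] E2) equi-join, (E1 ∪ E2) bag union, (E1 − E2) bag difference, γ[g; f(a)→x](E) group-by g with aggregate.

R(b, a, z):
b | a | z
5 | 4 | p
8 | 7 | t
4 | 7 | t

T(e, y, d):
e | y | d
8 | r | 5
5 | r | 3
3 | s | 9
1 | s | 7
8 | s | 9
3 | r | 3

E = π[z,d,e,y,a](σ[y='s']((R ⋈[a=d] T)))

σ filters on y, owned by the right side.
E' = π[z,d,e,y,a]((R ⋈[a=d] σ[y='s'](T)))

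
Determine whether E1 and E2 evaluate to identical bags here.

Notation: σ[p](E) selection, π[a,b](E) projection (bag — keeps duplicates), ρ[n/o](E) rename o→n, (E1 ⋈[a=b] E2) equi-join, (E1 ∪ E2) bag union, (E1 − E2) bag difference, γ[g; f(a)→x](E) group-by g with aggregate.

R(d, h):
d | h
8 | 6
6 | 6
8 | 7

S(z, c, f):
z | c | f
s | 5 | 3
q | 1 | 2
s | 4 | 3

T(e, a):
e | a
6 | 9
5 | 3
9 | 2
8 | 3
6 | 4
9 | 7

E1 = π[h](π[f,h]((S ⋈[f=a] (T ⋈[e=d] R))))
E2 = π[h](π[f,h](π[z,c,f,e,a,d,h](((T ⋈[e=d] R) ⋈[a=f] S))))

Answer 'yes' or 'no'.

E1 stepwise |·|:
  S → 3
  T → 6
  R → 3
  (T ⋈[e=d] R) → 4
  (S ⋈[f=a] (T ⋈[e=d] R)) → 4
  π[f,h]((S ⋈[f=a] (T ⋈[e=d] R))) → 4
  π[h](π[f,h]((S ⋈[f=a] (T ⋈[e=d] R)))) → 4
E2 stepwise |·|:
  T → 6
  R → 3
  (T ⋈[e=d] R) → 4
  S → 3
  ((T ⋈[e=d] R) ⋈[a=f] S) → 4
  π[z,c,f,e,a,d,h](((T ⋈[e=d] R) ⋈[a=f] S)) → 4
  π[f,h](π[z,c,f,e,a,d,h](((T ⋈[e=d] R) ⋈[a=f] S))) → 4
  π[h](π[f,h](π[z,c,f,e,a,d,h](((T ⋈[e=d] R) ⋈[a=f] S)))) → 4

E1 and E2 produce the same multiset:
h
6
6
7
7

yes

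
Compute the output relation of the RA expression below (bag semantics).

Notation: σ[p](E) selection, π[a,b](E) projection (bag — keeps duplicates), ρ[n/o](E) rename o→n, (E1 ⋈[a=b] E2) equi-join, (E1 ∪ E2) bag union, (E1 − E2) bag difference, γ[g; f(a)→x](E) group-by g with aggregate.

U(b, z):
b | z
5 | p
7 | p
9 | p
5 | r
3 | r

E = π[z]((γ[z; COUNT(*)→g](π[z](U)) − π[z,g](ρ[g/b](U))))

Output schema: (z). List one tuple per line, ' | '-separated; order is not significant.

Row counts bottom-up:
  U → 5
  π[z](U) → 5
  γ[z; COUNT(*)→g](π[z](U)) → 2
  U → 5
  ρ[g/b](U) → 5
  π[z,g](ρ[g/b](U)) → 5
  (γ[z; COUNT(*)→g](π[z](U)) − π[z,g](ρ[g/b](U))) → 2
  π[z]((γ[z; COUNT(*)→g](π[z](U)) − π[z,g](ρ[g/b](U)))) → 2

== RESULT ==
z
p
r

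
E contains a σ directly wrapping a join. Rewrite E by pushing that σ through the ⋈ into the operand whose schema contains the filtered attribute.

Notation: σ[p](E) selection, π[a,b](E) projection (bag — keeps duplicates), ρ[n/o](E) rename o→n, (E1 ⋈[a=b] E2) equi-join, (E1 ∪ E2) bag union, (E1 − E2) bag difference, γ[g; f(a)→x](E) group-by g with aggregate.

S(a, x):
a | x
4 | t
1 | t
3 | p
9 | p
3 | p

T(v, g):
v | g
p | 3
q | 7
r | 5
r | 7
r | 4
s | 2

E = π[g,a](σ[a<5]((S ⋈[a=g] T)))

σ filters on a, owned by the left side.
E' = π[g,a]((σ[a<5](S) ⋈[a=g] T))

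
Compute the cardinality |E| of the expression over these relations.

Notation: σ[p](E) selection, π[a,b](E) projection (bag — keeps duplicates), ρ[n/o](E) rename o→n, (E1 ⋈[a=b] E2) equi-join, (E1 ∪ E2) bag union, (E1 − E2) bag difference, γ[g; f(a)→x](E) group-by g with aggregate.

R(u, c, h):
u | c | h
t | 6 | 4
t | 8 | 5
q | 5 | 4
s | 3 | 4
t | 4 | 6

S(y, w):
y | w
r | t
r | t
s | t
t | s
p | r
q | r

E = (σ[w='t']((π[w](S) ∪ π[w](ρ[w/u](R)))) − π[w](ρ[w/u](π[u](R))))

Subexpression sizes:
  S → 6
  π[w](S) → 6
  R → 5
  ρ[w/u](R) → 5
  π[w](ρ[w/u](R)) → 5
  (π[w](S) ∪ π[w](ρ[w/u](R))) → 11
  σ[w='t']((π[w](S) ∪ π[w](ρ[w/u](R)))) → 6
  R → 5
  π[u](R) → 5
  ρ[w/u](π[u](R)) → 5
  π[w](ρ[w/u](π[u](R))) → 5
  (σ[w='t']((π[w](S) ∪ π[w](ρ[w/u](R)))) − π[w](ρ[w/u](π[u](R)))) → 3

|E| = 3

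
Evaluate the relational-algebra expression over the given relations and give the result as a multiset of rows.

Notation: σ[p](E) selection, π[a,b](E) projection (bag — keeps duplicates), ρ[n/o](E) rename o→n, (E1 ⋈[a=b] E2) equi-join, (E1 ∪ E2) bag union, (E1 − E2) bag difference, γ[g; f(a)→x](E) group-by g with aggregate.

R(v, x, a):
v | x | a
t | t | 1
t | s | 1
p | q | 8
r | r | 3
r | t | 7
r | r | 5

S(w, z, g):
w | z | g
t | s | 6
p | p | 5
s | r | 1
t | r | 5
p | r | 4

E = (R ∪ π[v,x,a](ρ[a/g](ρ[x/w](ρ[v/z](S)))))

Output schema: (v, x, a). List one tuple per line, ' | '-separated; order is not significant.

Row counts bottom-up:
  R → 6
  S → 5
  ρ[v/z](S) → 5
  ρ[x/w](ρ[v/z](S)) → 5
  ρ[a/g](ρ[x/w](ρ[v/z](S))) → 5
  π[v,x,a](ρ[a/g](ρ[x/w](ρ[v/z](S)))) → 5
  (R ∪ π[v,x,a](ρ[a/g](ρ[x/w](ρ[v/z](S))))) → 11

== RESULT ==
v | x | a
p | p | 5
p | q | 8
r | p | 4
r | r | 3
r | r | 5
r | s | 1
r | t | 5
r | t | 7
s | t | 6
t | s | 1
t | t | 1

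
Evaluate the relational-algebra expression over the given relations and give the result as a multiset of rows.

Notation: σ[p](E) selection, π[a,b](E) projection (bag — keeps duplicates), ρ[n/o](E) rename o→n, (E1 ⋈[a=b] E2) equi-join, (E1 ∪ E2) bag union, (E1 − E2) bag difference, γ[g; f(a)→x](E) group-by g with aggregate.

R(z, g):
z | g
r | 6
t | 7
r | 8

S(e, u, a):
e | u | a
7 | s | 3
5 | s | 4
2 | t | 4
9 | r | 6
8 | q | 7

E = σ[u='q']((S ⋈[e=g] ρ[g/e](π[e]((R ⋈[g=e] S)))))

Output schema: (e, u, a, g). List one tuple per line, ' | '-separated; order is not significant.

Stepwise |·|:
  S → 5
  R → 3
  S → 5
  (R ⋈[g=e] S) → 2
  π[e]((R ⋈[g=e] S)) → 2
  ρ[g/e](π[e]((R ⋈[g=e] S))) → 2
  (S ⋈[e=g] ρ[g/e](π[e]((R ⋈[g=e] S)))) → 2
  σ[u='q']((S ⋈[e=g] ρ[g/e](π[e]((R ⋈[g=e] S))))) → 1

== RESULT ==
e | u | a | g
8 | q | 7 | 8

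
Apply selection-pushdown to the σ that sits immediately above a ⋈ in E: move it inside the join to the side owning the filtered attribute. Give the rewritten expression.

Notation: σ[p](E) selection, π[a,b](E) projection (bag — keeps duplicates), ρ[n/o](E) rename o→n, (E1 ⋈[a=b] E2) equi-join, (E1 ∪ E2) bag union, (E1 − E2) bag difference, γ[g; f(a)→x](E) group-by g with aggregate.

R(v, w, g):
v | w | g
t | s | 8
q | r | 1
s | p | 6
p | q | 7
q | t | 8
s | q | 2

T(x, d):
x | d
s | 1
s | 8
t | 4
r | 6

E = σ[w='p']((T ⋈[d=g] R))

σ filters on w, owned by the right side.
E' = (T ⋈[d=g] σ[w='p'](R))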